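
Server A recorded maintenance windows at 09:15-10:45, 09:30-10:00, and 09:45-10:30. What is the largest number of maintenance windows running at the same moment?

3

Walk the sorted start/end points keeping a running depth.
The depth first hits 3 at 09:45.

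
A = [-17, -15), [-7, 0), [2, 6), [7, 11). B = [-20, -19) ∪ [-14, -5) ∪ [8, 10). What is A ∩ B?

[-7, -5) ∪ [8, 10)

[-17, -15) falls entirely outside B.
[-7, 0) overlaps B on [-7, -5).
[2, 6) falls entirely outside B.
[7, 11) overlaps B on [8, 10).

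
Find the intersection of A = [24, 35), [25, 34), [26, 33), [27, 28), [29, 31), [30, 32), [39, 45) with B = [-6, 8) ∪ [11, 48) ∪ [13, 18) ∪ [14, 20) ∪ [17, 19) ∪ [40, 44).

First set merges to [24, 35), [39, 45).
Second set merges to [-6, 8), [11, 48).
[24, 35) overlaps B on [24, 35).
[39, 45) overlaps B on [39, 45).

[24, 35) ∪ [39, 45)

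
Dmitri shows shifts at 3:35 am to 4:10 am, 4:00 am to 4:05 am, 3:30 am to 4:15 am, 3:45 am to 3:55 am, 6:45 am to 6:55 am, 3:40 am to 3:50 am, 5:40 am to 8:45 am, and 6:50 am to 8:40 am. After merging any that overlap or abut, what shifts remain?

3:30 am–4:15 am, 5:40 am–8:45 am

Sort by start: 3:30 am–4:15 am, 3:35 am–4:10 am, 3:40 am–3:50 am, 3:45 am–3:55 am, 4:00 am–4:05 am, 5:40 am–8:45 am, 6:45 am–6:55 am, 6:50 am–8:40 am.
3:35 am–4:10 am overlaps/touches 3:30 am–4:15 am → extend to 3:30 am–4:15 am.
3:40 am–3:50 am overlaps/touches 3:30 am–4:15 am → extend to 3:30 am–4:15 am.
3:45 am–3:55 am overlaps/touches 3:30 am–4:15 am → extend to 3:30 am–4:15 am.
4:00 am–4:05 am overlaps/touches 3:30 am–4:15 am → extend to 3:30 am–4:15 am.
5:40 am–8:45 am is disjoint → start new block.
6:45 am–6:55 am overlaps/touches 5:40 am–8:45 am → extend to 5:40 am–8:45 am.
6:50 am–8:40 am overlaps/touches 5:40 am–8:45 am → extend to 5:40 am–8:45 am.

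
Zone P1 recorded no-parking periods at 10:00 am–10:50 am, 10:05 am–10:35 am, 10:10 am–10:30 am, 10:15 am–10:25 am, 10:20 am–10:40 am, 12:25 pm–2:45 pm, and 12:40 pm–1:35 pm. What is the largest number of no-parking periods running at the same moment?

5

At 10:20 am, 5 of the intervals are simultaneously active.
No point has more.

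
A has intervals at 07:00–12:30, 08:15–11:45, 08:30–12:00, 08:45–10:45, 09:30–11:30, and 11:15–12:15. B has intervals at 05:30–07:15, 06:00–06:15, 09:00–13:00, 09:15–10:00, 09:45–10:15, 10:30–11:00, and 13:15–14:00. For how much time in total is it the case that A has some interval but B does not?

1 h 45 min

A, merged: 07:00–12:30.
B, merged: 05:30–07:15, 09:00–13:00, 13:15–14:00.
A \ B = 07:15–09:00.
Total: 1 h 45 min.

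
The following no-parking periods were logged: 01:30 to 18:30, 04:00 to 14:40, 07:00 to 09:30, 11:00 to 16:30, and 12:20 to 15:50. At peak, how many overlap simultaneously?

4

Walk the sorted start/end points keeping a running depth.
The depth first hits 4 at 12:20.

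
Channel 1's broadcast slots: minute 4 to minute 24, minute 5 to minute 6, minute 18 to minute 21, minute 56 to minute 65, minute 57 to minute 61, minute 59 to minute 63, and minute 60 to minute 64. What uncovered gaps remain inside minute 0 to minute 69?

minute 0 to minute 4, minute 24 to minute 56, minute 65 to minute 69

The merged coverage is minute 4 to minute 24, minute 56 to minute 65.
Uncovered inside minute 0 to minute 69: minute 0 to minute 4, minute 24 to minute 56, minute 65 to minute 69.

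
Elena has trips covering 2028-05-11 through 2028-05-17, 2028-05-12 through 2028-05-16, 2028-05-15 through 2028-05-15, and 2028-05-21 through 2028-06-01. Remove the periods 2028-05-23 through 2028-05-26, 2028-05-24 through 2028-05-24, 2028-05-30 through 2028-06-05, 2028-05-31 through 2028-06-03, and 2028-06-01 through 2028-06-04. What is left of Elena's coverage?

2028-05-11 through 2028-05-17, 2028-05-21 through 2028-05-22, 2028-05-27 through 2028-05-29

A, merged: 2028-05-11 through 2028-05-17, 2028-05-21 through 2028-06-01.
B, merged: 2028-05-23 through 2028-05-26, 2028-05-30 through 2028-06-05.
2028-05-11 through 2028-05-17: nothing removed.
2028-05-21 through 2028-06-01 \ B = 2028-05-21 through 2028-05-22, 2028-05-27 through 2028-05-29.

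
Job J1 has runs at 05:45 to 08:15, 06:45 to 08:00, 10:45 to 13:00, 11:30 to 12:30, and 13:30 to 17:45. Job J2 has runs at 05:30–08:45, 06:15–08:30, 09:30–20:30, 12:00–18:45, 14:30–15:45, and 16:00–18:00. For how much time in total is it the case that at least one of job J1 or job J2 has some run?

A, merged: 05:45–08:15, 10:45–13:00, 13:30–17:45.
B, merged: 05:30–08:45, 09:30–20:30.
A ∪ B = 05:30–08:45, 09:30–20:30.
Total: 3 h 15 min + 11 h = 14 h 15 min.

14 h 15 min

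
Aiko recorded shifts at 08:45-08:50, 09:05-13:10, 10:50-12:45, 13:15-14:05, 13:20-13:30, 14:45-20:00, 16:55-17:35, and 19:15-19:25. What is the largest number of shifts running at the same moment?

Walk the sorted start/end points keeping a running depth.
The depth first hits 2 at 10:50.

2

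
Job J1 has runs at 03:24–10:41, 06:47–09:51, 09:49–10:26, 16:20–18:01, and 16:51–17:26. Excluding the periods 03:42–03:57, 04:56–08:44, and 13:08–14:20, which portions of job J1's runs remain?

03:24-03:42, 03:57-04:56, 08:44-10:41, 16:20-18:01

First set merges to 03:24-10:41, 16:20-18:01.
03:24-10:41 with B removed leaves 03:24-03:42, 03:57-04:56, 08:44-10:41.
16:20-18:01 is untouched.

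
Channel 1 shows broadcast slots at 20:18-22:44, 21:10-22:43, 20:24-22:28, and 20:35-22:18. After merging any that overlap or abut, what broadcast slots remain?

20:18–22:44

Sort by start: 20:18–22:44, 20:24–22:28, 20:35–22:18, 21:10–22:43.
20:24–22:28 overlaps/touches 20:18–22:44 → extend to 20:18–22:44.
20:35–22:18 overlaps/touches 20:18–22:44 → extend to 20:18–22:44.
21:10–22:43 overlaps/touches 20:18–22:44 → extend to 20:18–22:44.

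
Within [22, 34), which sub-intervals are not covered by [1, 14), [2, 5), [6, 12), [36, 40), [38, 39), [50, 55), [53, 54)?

[22, 34)

Covered (merged): [1, 14), [36, 40), [50, 55).
Complement within [22, 34): [22, 34).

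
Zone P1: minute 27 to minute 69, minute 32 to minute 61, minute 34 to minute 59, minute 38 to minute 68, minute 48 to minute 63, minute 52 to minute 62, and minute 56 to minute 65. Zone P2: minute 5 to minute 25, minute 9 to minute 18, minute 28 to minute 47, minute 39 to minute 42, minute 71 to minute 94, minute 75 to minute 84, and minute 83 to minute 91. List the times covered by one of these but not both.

minute 5 to minute 25, minute 27 to minute 28, minute 47 to minute 69, minute 71 to minute 94

A, merged: minute 27 to minute 69.
B, merged: minute 5 to minute 25, minute 28 to minute 47, minute 71 to minute 94.
Only in the first: minute 27 to minute 28, minute 47 to minute 69.
Only in the second: minute 5 to minute 25, minute 71 to minute 94.
Together these are the periods covered by exactly one.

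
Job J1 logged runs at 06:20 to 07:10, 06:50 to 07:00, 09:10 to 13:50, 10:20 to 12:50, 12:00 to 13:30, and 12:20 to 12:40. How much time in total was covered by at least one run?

Merged: 06:20–07:10, 09:10–13:50.
Lengths: 50 min + 4 h 40 min = 5 h 30 min.

5 h 30 min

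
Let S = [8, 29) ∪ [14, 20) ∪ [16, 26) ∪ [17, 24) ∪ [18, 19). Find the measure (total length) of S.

21

Merged: [8, 29).
Length: 21.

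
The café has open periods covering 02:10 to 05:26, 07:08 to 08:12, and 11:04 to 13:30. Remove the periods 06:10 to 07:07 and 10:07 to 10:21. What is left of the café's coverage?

02:10–05:26, 07:08–08:12, 11:04–13:30

02:10–05:26: no B overlap → unchanged.
07:08–08:12: no B overlap → unchanged.
11:04–13:30: no B overlap → unchanged.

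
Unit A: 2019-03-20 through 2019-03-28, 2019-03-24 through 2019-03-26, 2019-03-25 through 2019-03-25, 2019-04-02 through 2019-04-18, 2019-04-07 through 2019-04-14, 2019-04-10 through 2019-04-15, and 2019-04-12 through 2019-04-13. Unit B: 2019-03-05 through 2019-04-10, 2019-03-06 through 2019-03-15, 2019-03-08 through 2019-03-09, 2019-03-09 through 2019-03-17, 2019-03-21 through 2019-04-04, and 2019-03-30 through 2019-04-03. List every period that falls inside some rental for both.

First set merges to 2019-03-20 through 2019-03-28, 2019-04-02 through 2019-04-18.
Second set merges to 2019-03-05 through 2019-04-10.
2019-03-20 through 2019-03-28 meets the second set on 2019-03-20 through 2019-03-28.
2019-04-02 through 2019-04-18 meets the second set on 2019-04-02 through 2019-04-10.

2019-03-20 through 2019-03-28, 2019-04-02 through 2019-04-10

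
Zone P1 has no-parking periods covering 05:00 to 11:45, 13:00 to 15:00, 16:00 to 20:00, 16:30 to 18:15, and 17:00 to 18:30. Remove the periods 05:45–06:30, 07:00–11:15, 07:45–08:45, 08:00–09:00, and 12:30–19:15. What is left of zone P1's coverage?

05:00–05:45, 06:30–07:00, 11:15–11:45, 19:15–20:00

A, merged: 05:00–11:45, 13:00–15:00, 16:00–20:00.
B, merged: 05:45–06:30, 07:00–11:15, 12:30–19:15.
05:00–11:45 minus B → 05:00–05:45, 06:30–07:00, 11:15–11:45.
13:00–15:00: fully covered by B → removed.
16:00–20:00 minus B → 19:15–20:00.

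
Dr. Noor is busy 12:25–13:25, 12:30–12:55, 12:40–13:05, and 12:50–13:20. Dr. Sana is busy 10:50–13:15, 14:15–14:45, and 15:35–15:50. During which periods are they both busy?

12:25–13:15

Merge the first list: 12:25–13:25.
12:25–13:25 overlaps B on 12:25–13:15.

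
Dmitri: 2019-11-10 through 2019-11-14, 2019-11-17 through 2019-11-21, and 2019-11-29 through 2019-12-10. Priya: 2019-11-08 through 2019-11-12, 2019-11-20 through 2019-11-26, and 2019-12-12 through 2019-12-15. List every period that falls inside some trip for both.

2019-11-10 through 2019-11-12, 2019-11-20 through 2019-11-21

2019-11-10 through 2019-11-14 overlaps B on 2019-11-10 through 2019-11-12.
2019-11-17 through 2019-11-21 overlaps B on 2019-11-20 through 2019-11-21.
2019-11-29 through 2019-12-10 falls entirely outside B.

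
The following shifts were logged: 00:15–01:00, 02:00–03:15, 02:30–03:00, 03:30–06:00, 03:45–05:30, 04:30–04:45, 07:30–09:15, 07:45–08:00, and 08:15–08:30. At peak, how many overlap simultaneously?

Sweep endpoints in order; track running count of active intervals.
Peak of 3 reached at 04:30.

3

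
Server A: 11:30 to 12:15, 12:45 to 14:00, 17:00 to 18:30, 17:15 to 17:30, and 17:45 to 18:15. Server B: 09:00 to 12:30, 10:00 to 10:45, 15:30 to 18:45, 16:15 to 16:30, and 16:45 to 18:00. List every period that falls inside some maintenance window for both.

First set merges to 11:30-12:15, 12:45-14:00, 17:00-18:30.
Second set merges to 09:00-12:30, 15:30-18:45.
11:30-12:15 overlaps B on 11:30-12:15.
12:45-14:00 falls entirely outside B.
17:00-18:30 overlaps B on 17:00-18:30.

11:30-12:15, 17:00-18:30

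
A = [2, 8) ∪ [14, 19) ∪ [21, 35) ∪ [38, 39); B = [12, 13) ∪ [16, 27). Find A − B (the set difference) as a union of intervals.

[2, 8): no B overlap → unchanged.
[14, 19) minus B → [14, 16).
[21, 35) minus B → [27, 35).
[38, 39): no B overlap → unchanged.

[2, 8) ∪ [14, 16) ∪ [27, 35) ∪ [38, 39)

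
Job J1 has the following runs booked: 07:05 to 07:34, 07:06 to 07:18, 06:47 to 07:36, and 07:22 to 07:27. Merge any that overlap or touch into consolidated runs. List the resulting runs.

Sort by start: 06:47-07:36, 07:05-07:34, 07:06-07:18, 07:22-07:27.
07:05-07:34 overlaps/touches 06:47-07:36 → extend to 06:47-07:36.
07:06-07:18 overlaps/touches 06:47-07:36 → extend to 06:47-07:36.
07:22-07:27 overlaps/touches 06:47-07:36 → extend to 06:47-07:36.

06:47-07:36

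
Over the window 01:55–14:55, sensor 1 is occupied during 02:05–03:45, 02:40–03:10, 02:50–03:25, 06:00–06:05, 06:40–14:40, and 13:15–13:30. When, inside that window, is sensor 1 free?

01:55–02:05, 03:45–06:00, 06:05–06:40, 14:40–14:55

The merged coverage is 02:05–03:45, 06:00–06:05, 06:40–14:40.
Gaps within 01:55–14:55: 01:55–02:05, 03:45–06:00, 06:05–06:40, 14:40–14:55.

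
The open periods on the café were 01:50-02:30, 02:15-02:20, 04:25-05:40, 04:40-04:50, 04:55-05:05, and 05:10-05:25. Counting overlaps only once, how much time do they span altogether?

Merged: 01:50-02:30, 04:25-05:40.
Lengths: 40 min + 1 h 15 min = 1 h 55 min.

1 h 55 min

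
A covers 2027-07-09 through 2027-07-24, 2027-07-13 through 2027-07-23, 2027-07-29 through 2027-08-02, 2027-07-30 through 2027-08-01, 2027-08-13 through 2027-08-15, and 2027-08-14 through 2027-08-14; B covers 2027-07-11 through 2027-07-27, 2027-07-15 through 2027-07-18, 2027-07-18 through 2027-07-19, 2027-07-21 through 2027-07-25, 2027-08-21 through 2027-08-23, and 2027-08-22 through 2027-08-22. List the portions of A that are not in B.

2027-07-09 through 2027-07-10, 2027-07-29 through 2027-08-02, 2027-08-13 through 2027-08-15

First set merges to 2027-07-09 through 2027-07-24, 2027-07-29 through 2027-08-02, 2027-08-13 through 2027-08-15.
Second set merges to 2027-07-11 through 2027-07-27, 2027-08-21 through 2027-08-23.
2027-07-09 through 2027-07-24 with B removed leaves 2027-07-09 through 2027-07-10.
2027-07-29 through 2027-08-02 is untouched.
2027-08-13 through 2027-08-15 is untouched.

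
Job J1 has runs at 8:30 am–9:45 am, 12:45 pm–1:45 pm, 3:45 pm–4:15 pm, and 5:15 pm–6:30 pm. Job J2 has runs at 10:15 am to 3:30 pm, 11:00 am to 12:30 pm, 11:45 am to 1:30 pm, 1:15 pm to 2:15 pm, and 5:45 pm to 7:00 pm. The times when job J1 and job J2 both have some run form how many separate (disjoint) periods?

Second set merges to 10:15 am-3:30 pm, 5:45 pm-7:00 pm.
A ∩ B = 12:45 pm-1:45 pm, 5:45 pm-6:30 pm.
That is 2 disjoint pieces.

2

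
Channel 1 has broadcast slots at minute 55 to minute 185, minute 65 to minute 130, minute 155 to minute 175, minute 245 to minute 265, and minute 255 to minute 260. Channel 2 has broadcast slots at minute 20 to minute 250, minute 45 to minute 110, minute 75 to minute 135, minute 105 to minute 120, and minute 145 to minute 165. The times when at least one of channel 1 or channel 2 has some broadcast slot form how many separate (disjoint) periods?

1

First set merges to minute 55 to minute 185, minute 245 to minute 265.
Second set merges to minute 20 to minute 250.
A ∪ B = minute 20 to minute 265.
That is 1 disjoint piece.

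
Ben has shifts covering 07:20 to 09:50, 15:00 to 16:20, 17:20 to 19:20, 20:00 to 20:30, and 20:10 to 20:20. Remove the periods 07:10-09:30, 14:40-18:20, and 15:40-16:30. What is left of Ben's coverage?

First set merges to 07:20–09:50, 15:00–16:20, 17:20–19:20, 20:00–20:30.
Second set merges to 07:10–09:30, 14:40–18:20.
07:20–09:50 \ B = 09:30–09:50.
15:00–16:20: entirely removed.
17:20–19:20 \ B = 18:20–19:20.
20:00–20:30: nothing removed.

09:30–09:50, 18:20–19:20, 20:00–20:30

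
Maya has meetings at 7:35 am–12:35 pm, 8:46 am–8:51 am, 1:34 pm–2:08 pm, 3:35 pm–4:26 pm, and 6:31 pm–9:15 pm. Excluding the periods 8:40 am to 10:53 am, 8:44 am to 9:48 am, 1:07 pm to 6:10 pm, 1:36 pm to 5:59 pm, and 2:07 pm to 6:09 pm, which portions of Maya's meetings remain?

A, merged: 7:35 am–12:35 pm, 1:34 pm–2:08 pm, 3:35 pm–4:26 pm, 6:31 pm–9:15 pm.
B, merged: 8:40 am–10:53 am, 1:07 pm–6:10 pm.
7:35 am–12:35 pm \ B = 7:35 am–8:40 am, 10:53 am–12:35 pm.
1:34 pm–2:08 pm: entirely removed.
3:35 pm–4:26 pm: entirely removed.
6:31 pm–9:15 pm: nothing removed.

7:35 am–8:40 am, 10:53 am–12:35 pm, 6:31 pm–9:15 pm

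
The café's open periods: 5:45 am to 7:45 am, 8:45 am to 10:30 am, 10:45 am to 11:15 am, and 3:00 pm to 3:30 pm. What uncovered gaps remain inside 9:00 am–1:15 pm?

10:30 am–10:45 am, 11:15 am–1:15 pm

The merged coverage is 5:45 am–7:45 am, 8:45 am–10:30 am, 10:45 am–11:15 am, 3:00 pm–3:30 pm.
Gaps within 9:00 am–1:15 pm: 10:30 am–10:45 am, 11:15 am–1:15 pm.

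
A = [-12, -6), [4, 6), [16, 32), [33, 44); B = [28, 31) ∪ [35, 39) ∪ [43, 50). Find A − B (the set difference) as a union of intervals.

[-12, -6): nothing removed.
[4, 6): nothing removed.
[16, 32) \ B = [16, 28), [31, 32).
[33, 44) \ B = [33, 35), [39, 43).

[-12, -6) ∪ [4, 6) ∪ [16, 28) ∪ [31, 32) ∪ [33, 35) ∪ [39, 43)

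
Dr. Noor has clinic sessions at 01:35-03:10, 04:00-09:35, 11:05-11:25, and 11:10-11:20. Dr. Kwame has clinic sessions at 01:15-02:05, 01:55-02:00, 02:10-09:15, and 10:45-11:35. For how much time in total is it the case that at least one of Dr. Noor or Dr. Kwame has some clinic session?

A, merged: 01:35-03:10, 04:00-09:35, 11:05-11:25.
B, merged: 01:15-02:05, 02:10-09:15, 10:45-11:35.
A ∪ B = 01:15-09:35, 10:45-11:35.
Total: 8 h 20 min + 50 min = 9 h 10 min.

9 h 10 min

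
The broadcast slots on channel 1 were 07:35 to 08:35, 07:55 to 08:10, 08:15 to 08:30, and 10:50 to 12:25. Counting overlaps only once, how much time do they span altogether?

Merged: 07:35-08:35, 10:50-12:25.
Lengths: 1 h + 1 h 35 min = 2 h 35 min.

2 h 35 min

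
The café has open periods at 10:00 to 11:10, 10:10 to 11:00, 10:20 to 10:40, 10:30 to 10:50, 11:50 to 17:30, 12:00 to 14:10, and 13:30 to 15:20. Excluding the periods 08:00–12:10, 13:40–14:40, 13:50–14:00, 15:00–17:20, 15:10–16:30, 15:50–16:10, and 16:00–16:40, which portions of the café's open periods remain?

First set merges to 10:00–11:10, 11:50–17:30.
Second set merges to 08:00–12:10, 13:40–14:40, 15:00–17:20.
10:00–11:10: entirely removed.
11:50–17:30 \ B = 12:10–13:40, 14:40–15:00, 17:20–17:30.

12:10–13:40, 14:40–15:00, 17:20–17:30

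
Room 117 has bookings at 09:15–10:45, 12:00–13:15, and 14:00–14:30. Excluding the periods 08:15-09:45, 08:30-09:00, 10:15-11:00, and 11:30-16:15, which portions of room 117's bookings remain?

B, merged: 08:15–09:45, 10:15–11:00, 11:30–16:15.
09:15–10:45 \ B = 09:45–10:15.
12:00–13:15: entirely removed.
14:00–14:30: entirely removed.

09:45–10:15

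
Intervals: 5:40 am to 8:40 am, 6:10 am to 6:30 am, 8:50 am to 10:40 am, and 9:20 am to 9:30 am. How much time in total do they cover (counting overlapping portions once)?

Merged: 5:40 am–8:40 am, 8:50 am–10:40 am.
Lengths: 3 h + 1 h 50 min = 4 h 50 min.

4 h 50 min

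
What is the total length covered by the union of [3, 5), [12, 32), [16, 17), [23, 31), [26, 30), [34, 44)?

32

Merged: [3, 5), [12, 32), [34, 44).
Lengths: 2 + 20 + 10 = 32.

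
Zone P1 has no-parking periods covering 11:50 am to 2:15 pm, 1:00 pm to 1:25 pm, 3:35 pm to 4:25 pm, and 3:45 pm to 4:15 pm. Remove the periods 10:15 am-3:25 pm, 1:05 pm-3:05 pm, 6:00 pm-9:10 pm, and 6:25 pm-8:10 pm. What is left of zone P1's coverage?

3:35 pm–4:25 pm

First set merges to 11:50 am–2:15 pm, 3:35 pm–4:25 pm.
Second set merges to 10:15 am–3:25 pm, 6:00 pm–9:10 pm.
11:50 am–2:15 pm lies entirely inside B → drops out.
3:35 pm–4:25 pm is untouched.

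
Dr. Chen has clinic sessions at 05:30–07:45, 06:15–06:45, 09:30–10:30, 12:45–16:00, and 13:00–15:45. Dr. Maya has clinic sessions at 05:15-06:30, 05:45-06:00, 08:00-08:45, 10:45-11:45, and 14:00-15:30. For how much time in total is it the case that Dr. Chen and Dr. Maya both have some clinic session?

2 h 30 min

Merge the first list: 05:30–07:45, 09:30–10:30, 12:45–16:00.
Merge the second list: 05:15–06:30, 08:00–08:45, 10:45–11:45, 14:00–15:30.
A ∩ B = 05:30–06:30, 14:00–15:30.
Total: 1 h + 1 h 30 min = 2 h 30 min.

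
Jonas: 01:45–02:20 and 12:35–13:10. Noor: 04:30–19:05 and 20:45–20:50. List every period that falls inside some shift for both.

12:35–13:10

01:45–02:20 falls entirely outside B.
12:35–13:10 overlaps B on 12:35–13:10.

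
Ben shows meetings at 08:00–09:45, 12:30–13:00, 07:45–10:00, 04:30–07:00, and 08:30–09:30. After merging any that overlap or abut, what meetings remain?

04:30–07:00, 07:45–10:00, 12:30–13:00

Sort by start: 04:30–07:00, 07:45–10:00, 08:00–09:45, 08:30–09:30, 12:30–13:00.
07:45–10:00 is disjoint → start new block.
08:00–09:45 overlaps/touches 07:45–10:00 → extend to 07:45–10:00.
08:30–09:30 overlaps/touches 07:45–10:00 → extend to 07:45–10:00.
12:30–13:00 is disjoint → start new block.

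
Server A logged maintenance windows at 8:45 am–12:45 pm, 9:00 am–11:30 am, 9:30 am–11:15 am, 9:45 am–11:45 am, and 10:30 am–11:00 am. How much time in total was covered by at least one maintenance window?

Merged: 8:45 am–12:45 pm.
Length: 4 h.

4 h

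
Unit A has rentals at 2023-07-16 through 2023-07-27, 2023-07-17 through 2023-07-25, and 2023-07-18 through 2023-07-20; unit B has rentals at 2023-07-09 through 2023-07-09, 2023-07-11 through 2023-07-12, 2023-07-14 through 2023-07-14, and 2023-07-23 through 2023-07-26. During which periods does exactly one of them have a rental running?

First set merges to 2023-07-16 through 2023-07-27.
A \ B = 2023-07-16 through 2023-07-22, 2023-07-27 through 2023-07-27.
B \ A = 2023-07-09 through 2023-07-09, 2023-07-11 through 2023-07-12, 2023-07-14 through 2023-07-14.
Union of the two gives the symmetric difference.

2023-07-09 through 2023-07-09, 2023-07-11 through 2023-07-12, 2023-07-14 through 2023-07-14, 2023-07-16 through 2023-07-22, 2023-07-27 through 2023-07-27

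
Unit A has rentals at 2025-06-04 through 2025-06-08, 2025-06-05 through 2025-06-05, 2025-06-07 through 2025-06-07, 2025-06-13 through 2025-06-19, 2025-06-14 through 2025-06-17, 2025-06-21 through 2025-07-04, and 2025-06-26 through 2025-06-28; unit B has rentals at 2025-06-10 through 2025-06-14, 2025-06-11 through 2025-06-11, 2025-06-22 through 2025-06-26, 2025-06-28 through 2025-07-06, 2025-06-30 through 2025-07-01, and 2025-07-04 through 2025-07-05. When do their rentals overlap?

2025-06-13 through 2025-06-14, 2025-06-22 through 2025-06-26, 2025-06-28 through 2025-07-04

First set merges to 2025-06-04 through 2025-06-08, 2025-06-13 through 2025-06-19, 2025-06-21 through 2025-07-04.
Second set merges to 2025-06-10 through 2025-06-14, 2025-06-22 through 2025-06-26, 2025-06-28 through 2025-07-06.
2025-06-04 through 2025-06-08: no overlap with the second set.
2025-06-13 through 2025-06-19 meets the second set on 2025-06-13 through 2025-06-14.
2025-06-21 through 2025-07-04 meets the second set on 2025-06-22 through 2025-06-26, 2025-06-28 through 2025-07-04.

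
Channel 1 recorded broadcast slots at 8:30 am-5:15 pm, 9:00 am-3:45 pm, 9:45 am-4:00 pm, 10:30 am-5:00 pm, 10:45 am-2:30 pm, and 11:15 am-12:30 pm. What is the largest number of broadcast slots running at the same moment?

6

At 11:15 am, 6 of the intervals are simultaneously active.
No point has more.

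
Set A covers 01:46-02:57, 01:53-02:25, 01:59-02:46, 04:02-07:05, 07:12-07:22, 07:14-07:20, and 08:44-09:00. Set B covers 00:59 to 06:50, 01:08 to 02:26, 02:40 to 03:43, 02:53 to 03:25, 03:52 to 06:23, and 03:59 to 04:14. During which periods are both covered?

A, merged: 01:46–02:57, 04:02–07:05, 07:12–07:22, 08:44–09:00.
B, merged: 00:59–06:50.
01:46–02:57 overlaps B on 01:46–02:57.
04:02–07:05 overlaps B on 04:02–06:50.
07:12–07:22 falls entirely outside B.
08:44–09:00 falls entirely outside B.

01:46–02:57, 04:02–06:50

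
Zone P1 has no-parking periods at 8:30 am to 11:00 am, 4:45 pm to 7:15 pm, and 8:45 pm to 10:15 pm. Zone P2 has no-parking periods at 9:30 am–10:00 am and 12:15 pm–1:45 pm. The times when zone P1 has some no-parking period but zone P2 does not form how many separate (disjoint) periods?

4

A \ B = 8:30 am-9:30 am, 10:00 am-11:00 am, 4:45 pm-7:15 pm, 8:45 pm-10:15 pm.
That is 4 disjoint pieces.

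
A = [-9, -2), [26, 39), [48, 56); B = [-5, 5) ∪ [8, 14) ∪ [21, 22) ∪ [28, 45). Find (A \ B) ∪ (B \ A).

[-9, -5) ∪ [-2, 5) ∪ [8, 14) ∪ [21, 22) ∪ [26, 28) ∪ [39, 45) ∪ [48, 56)

Only in the first: [-9, -5), [26, 28), [48, 56).
Only in the second: [-2, 5), [8, 14), [21, 22), [39, 45).
Together these are the periods covered by exactly one.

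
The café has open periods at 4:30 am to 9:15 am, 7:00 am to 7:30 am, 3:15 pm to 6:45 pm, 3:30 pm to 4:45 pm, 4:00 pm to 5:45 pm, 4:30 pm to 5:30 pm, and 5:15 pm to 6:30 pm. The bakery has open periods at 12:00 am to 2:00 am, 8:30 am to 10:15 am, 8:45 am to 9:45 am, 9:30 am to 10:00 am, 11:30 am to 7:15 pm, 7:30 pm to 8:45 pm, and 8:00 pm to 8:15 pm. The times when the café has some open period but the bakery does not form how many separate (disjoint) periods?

Merge the first list: 4:30 am–9:15 am, 3:15 pm–6:45 pm.
Merge the second list: 12:00 am–2:00 am, 8:30 am–10:15 am, 11:30 am–7:15 pm, 7:30 pm–8:45 pm.
A \ B = 4:30 am–8:30 am.
That is 1 disjoint piece.

1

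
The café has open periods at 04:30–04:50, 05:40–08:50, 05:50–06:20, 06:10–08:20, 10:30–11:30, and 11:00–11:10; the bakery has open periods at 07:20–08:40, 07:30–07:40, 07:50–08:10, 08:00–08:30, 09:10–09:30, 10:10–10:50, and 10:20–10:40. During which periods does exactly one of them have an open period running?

04:30-04:50, 05:40-07:20, 08:40-08:50, 09:10-09:30, 10:10-10:30, 10:50-11:30

Merge the first list: 04:30-04:50, 05:40-08:50, 10:30-11:30.
Merge the second list: 07:20-08:40, 09:10-09:30, 10:10-10:50.
A but not B: 04:30-04:50, 05:40-07:20, 08:40-08:50, 10:50-11:30.
B but not A: 09:10-09:30, 10:10-10:30.
Combining gives A △ B.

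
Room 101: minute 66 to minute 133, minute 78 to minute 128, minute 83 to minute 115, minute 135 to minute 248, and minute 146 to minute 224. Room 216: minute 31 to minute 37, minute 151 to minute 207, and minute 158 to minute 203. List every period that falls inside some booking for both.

minute 151 to minute 207

First set merges to minute 66 to minute 133, minute 135 to minute 248.
Second set merges to minute 31 to minute 37, minute 151 to minute 207.
minute 66 to minute 133: no overlap with the second set.
minute 135 to minute 248 meets the second set on minute 151 to minute 207.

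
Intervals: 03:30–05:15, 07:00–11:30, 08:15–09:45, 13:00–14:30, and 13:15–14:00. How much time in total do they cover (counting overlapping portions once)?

Merged: 03:30-05:15, 07:00-11:30, 13:00-14:30.
Lengths: 1 h 45 min + 4 h 30 min + 1 h 30 min = 7 h 45 min.

7 h 45 min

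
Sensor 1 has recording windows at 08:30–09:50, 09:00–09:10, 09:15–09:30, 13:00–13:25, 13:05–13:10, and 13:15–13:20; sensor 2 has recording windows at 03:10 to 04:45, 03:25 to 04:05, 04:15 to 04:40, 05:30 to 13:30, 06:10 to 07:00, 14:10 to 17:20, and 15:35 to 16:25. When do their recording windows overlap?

08:30–09:50, 13:00–13:25

A, merged: 08:30–09:50, 13:00–13:25.
B, merged: 03:10–04:45, 05:30–13:30, 14:10–17:20.
08:30–09:50 overlaps B on 08:30–09:50.
13:00–13:25 overlaps B on 13:00–13:25.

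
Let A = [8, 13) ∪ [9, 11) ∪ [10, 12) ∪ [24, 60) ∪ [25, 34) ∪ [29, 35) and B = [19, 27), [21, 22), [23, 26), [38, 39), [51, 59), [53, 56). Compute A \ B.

[8, 13) ∪ [27, 38) ∪ [39, 51) ∪ [59, 60)

Merge the first list: [8, 13), [24, 60).
Merge the second list: [19, 27), [38, 39), [51, 59).
[8, 13): nothing removed.
[24, 60) \ B = [27, 38), [39, 51), [59, 60).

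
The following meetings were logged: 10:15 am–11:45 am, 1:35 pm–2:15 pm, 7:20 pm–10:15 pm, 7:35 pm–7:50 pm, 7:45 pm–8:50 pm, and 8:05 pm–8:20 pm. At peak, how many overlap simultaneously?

Sweep endpoints in order; track running count of active intervals.
Peak of 3 reached at 7:45 pm.

3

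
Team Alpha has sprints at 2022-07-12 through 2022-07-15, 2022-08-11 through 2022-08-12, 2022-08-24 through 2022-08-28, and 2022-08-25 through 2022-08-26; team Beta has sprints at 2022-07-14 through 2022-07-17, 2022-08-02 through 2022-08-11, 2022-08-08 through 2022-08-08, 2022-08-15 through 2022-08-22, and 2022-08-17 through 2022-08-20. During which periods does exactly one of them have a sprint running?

2022-07-12 through 2022-07-13, 2022-07-16 through 2022-07-17, 2022-08-02 through 2022-08-10, 2022-08-12 through 2022-08-12, 2022-08-15 through 2022-08-22, 2022-08-24 through 2022-08-28

A, merged: 2022-07-12 through 2022-07-15, 2022-08-11 through 2022-08-12, 2022-08-24 through 2022-08-28.
B, merged: 2022-07-14 through 2022-07-17, 2022-08-02 through 2022-08-11, 2022-08-15 through 2022-08-22.
A but not B: 2022-07-12 through 2022-07-13, 2022-08-12 through 2022-08-12, 2022-08-24 through 2022-08-28.
B but not A: 2022-07-16 through 2022-07-17, 2022-08-02 through 2022-08-10, 2022-08-15 through 2022-08-22.
Combining gives A △ B.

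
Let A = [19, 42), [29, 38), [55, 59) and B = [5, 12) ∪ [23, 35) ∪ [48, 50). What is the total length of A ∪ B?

First set merges to [19, 42), [55, 59).
A ∪ B = [5, 12), [19, 42), [48, 50), [55, 59).
Total: 7 + 23 + 2 + 4 = 36.

36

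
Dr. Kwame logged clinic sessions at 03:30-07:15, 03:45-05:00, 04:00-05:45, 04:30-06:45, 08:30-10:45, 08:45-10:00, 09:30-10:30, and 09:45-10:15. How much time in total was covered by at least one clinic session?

Merged: 03:30–07:15, 08:30–10:45.
Lengths: 3 h 45 min + 2 h 15 min = 6 h.

6 h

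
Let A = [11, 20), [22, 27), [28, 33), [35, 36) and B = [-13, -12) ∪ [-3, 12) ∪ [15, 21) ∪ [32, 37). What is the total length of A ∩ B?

8

A ∩ B = [11, 12), [15, 20), [32, 33), [35, 36).
Total: 1 + 5 + 1 + 1 = 8.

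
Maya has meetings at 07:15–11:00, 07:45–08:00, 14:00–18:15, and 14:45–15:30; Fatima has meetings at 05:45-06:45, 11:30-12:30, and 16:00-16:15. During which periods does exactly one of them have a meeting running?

First set merges to 07:15–11:00, 14:00–18:15.
Only in the first: 07:15–11:00, 14:00–16:00, 16:15–18:15.
Only in the second: 05:45–06:45, 11:30–12:30.
Together these are the periods covered by exactly one.

05:45–06:45, 07:15–11:00, 11:30–12:30, 14:00–16:00, 16:15–18:15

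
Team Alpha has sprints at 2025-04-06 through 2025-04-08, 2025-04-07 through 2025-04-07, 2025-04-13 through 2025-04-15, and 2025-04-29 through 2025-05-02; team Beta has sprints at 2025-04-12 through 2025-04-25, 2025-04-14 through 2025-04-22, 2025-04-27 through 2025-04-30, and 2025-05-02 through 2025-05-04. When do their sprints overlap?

A, merged: 2025-04-06 through 2025-04-08, 2025-04-13 through 2025-04-15, 2025-04-29 through 2025-05-02.
B, merged: 2025-04-12 through 2025-04-25, 2025-04-27 through 2025-04-30, 2025-05-02 through 2025-05-04.
2025-04-06 through 2025-04-08 falls entirely outside B.
2025-04-13 through 2025-04-15 overlaps B on 2025-04-13 through 2025-04-15.
2025-04-29 through 2025-05-02 overlaps B on 2025-04-29 through 2025-04-30, 2025-05-02 through 2025-05-02.

2025-04-13 through 2025-04-15, 2025-04-29 through 2025-04-30, 2025-05-02 through 2025-05-02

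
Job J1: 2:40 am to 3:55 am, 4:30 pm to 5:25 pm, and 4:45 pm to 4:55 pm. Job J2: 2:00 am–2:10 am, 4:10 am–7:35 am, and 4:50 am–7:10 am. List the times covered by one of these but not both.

First set merges to 2:40 am–3:55 am, 4:30 pm–5:25 pm.
Second set merges to 2:00 am–2:10 am, 4:10 am–7:35 am.
A but not B: 2:40 am–3:55 am, 4:30 pm–5:25 pm.
B but not A: 2:00 am–2:10 am, 4:10 am–7:35 am.
Combining gives A △ B.

2:00 am–2:10 am, 2:40 am–3:55 am, 4:10 am–7:35 am, 4:30 pm–5:25 pm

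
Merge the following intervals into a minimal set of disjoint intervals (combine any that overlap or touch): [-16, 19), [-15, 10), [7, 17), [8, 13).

[-16, 19)

[-15, 10) overlaps/touches [-16, 19) → extend to [-16, 19).
[7, 17) overlaps/touches [-16, 19) → extend to [-16, 19).
[8, 13) overlaps/touches [-16, 19) → extend to [-16, 19).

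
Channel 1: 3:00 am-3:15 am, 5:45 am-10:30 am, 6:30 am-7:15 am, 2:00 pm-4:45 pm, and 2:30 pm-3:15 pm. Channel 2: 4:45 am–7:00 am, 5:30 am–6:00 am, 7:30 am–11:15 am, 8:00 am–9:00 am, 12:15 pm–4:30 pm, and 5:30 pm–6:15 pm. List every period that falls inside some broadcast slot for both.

A, merged: 3:00 am–3:15 am, 5:45 am–10:30 am, 2:00 pm–4:45 pm.
B, merged: 4:45 am–7:00 am, 7:30 am–11:15 am, 12:15 pm–4:30 pm, 5:30 pm–6:15 pm.
3:00 am–3:15 am falls entirely outside B.
5:45 am–10:30 am overlaps B on 5:45 am–7:00 am, 7:30 am–10:30 am.
2:00 pm–4:45 pm overlaps B on 2:00 pm–4:30 pm.

5:45 am–7:00 am, 7:30 am–10:30 am, 2:00 pm–4:30 pm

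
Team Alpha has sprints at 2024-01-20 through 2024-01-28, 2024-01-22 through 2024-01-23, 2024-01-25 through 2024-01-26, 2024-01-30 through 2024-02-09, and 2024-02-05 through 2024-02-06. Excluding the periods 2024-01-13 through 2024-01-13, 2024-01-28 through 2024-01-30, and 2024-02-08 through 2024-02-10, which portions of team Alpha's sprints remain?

Merge the first list: 2024-01-20 through 2024-01-28, 2024-01-30 through 2024-02-09.
2024-01-20 through 2024-01-28 minus B → 2024-01-20 through 2024-01-27.
2024-01-30 through 2024-02-09 minus B → 2024-01-31 through 2024-02-07.

2024-01-20 through 2024-01-27, 2024-01-31 through 2024-02-07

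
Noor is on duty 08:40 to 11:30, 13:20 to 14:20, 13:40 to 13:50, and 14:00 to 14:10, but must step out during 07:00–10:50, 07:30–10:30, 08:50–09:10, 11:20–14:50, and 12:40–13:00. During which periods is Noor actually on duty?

10:50–11:20

Merge the first list: 08:40–11:30, 13:20–14:20.
Merge the second list: 07:00–10:50, 11:20–14:50.
08:40–11:30 \ B = 10:50–11:20.
13:20–14:20: entirely removed.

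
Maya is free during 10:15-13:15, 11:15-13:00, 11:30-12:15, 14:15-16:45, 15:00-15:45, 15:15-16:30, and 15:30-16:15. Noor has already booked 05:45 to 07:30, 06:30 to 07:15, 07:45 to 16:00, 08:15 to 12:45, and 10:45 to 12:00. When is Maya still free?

First set merges to 10:15–13:15, 14:15–16:45.
Second set merges to 05:45–07:30, 07:45–16:00.
10:15–13:15 lies entirely inside B → drops out.
14:15–16:45 with B removed leaves 16:00–16:45.

16:00–16:45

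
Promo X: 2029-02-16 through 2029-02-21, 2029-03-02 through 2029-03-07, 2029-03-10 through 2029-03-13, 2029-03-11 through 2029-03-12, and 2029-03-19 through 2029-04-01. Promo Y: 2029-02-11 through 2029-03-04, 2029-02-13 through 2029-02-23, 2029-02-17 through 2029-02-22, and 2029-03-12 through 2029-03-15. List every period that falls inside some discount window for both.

Merge the first list: 2029-02-16 through 2029-02-21, 2029-03-02 through 2029-03-07, 2029-03-10 through 2029-03-13, 2029-03-19 through 2029-04-01.
Merge the second list: 2029-02-11 through 2029-03-04, 2029-03-12 through 2029-03-15.
2029-02-16 through 2029-02-21 ∩ B → 2029-02-16 through 2029-02-21.
2029-03-02 through 2029-03-07 ∩ B → 2029-03-02 through 2029-03-04.
2029-03-10 through 2029-03-13 ∩ B → 2029-03-12 through 2029-03-13.
2029-03-19 through 2029-04-01 meets no B interval.

2029-02-16 through 2029-02-21, 2029-03-02 through 2029-03-04, 2029-03-12 through 2029-03-13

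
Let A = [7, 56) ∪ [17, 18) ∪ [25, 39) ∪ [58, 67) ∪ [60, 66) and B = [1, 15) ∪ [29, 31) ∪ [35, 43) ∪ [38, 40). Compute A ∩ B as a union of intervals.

[7, 15) ∪ [29, 31) ∪ [35, 43)

First set merges to [7, 56), [58, 67).
Second set merges to [1, 15), [29, 31), [35, 43).
[7, 56) meets the second set on [7, 15), [29, 31), [35, 43).
[58, 67): no overlap with the second set.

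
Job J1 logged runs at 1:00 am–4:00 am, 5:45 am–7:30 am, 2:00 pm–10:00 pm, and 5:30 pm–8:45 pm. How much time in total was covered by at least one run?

Merged: 1:00 am-4:00 am, 5:45 am-7:30 am, 2:00 pm-10:00 pm.
Lengths: 3 h + 1 h 45 min + 8 h = 12 h 45 min.

12 h 45 min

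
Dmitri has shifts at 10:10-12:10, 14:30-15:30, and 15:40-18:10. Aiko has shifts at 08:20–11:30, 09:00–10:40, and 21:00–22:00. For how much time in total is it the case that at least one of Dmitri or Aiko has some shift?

Merge the second list: 08:20–11:30, 21:00–22:00.
A ∪ B = 08:20–12:10, 14:30–15:30, 15:40–18:10, 21:00–22:00.
Total: 3 h 50 min + 1 h + 2 h 30 min + 1 h = 8 h 20 min.

8 h 20 min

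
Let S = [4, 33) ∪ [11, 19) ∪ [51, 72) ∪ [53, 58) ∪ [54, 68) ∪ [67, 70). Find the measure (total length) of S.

50

Merged: [4, 33), [51, 72).
Lengths: 29 + 21 = 50.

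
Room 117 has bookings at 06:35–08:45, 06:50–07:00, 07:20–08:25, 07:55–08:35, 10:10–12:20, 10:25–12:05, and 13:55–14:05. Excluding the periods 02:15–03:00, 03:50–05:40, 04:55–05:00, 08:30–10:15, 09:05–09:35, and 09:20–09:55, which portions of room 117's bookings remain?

06:35-08:30, 10:15-12:20, 13:55-14:05

A, merged: 06:35-08:45, 10:10-12:20, 13:55-14:05.
B, merged: 02:15-03:00, 03:50-05:40, 08:30-10:15.
06:35-08:45 with B removed leaves 06:35-08:30.
10:10-12:20 with B removed leaves 10:15-12:20.
13:55-14:05 is untouched.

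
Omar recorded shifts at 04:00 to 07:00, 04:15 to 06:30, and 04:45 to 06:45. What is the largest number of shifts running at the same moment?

Sweep endpoints in order; track running count of active intervals.
Peak of 3 reached at 04:45.

3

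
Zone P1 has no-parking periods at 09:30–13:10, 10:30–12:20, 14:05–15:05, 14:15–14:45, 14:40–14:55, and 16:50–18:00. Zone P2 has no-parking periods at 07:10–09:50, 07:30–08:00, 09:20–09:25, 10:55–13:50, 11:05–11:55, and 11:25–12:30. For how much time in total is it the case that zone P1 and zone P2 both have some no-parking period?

Merge the first list: 09:30–13:10, 14:05–15:05, 16:50–18:00.
Merge the second list: 07:10–09:50, 10:55–13:50.
A ∩ B = 09:30–09:50, 10:55–13:10.
Total: 20 min + 2 h 15 min = 2 h 35 min.

2 h 35 min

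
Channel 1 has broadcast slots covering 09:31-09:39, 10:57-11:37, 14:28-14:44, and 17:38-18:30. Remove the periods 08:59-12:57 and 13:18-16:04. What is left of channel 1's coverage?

17:38–18:30

09:31–09:39 lies entirely inside B → drops out.
10:57–11:37 lies entirely inside B → drops out.
14:28–14:44 lies entirely inside B → drops out.
17:38–18:30 is untouched.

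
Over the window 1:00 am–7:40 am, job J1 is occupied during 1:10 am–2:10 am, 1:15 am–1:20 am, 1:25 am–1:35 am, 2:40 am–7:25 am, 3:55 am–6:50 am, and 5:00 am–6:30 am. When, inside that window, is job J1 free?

1:00 am-1:10 am, 2:10 am-2:40 am, 7:25 am-7:40 am

The merged coverage is 1:10 am-2:10 am, 2:40 am-7:25 am.
Gaps within 1:00 am-7:40 am: 1:00 am-1:10 am, 2:10 am-2:40 am, 7:25 am-7:40 am.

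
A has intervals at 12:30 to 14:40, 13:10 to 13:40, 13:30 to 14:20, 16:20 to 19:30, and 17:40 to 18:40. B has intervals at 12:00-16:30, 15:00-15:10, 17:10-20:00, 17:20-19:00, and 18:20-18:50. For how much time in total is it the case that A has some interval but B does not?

A, merged: 12:30-14:40, 16:20-19:30.
B, merged: 12:00-16:30, 17:10-20:00.
A \ B = 16:30-17:10.
Total: 40 min.

40 min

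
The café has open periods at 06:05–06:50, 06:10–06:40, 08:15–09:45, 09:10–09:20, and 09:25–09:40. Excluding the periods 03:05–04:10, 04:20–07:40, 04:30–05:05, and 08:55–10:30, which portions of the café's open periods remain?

A, merged: 06:05-06:50, 08:15-09:45.
B, merged: 03:05-04:10, 04:20-07:40, 08:55-10:30.
06:05-06:50 lies entirely inside B → drops out.
08:15-09:45 with B removed leaves 08:15-08:55.

08:15-08:55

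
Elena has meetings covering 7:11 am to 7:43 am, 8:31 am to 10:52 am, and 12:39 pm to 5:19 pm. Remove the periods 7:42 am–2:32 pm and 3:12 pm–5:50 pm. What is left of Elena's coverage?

7:11 am-7:42 am, 2:32 pm-3:12 pm

7:11 am-7:43 am \ B = 7:11 am-7:42 am.
8:31 am-10:52 am: entirely removed.
12:39 pm-5:19 pm \ B = 2:32 pm-3:12 pm.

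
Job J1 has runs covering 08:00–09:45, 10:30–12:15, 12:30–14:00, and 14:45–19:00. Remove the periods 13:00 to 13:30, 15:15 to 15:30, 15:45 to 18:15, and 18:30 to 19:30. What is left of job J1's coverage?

08:00–09:45, 10:30–12:15, 12:30–13:00, 13:30–14:00, 14:45–15:15, 15:30–15:45, 18:15–18:30

08:00–09:45: nothing removed.
10:30–12:15: nothing removed.
12:30–14:00 \ B = 12:30–13:00, 13:30–14:00.
14:45–19:00 \ B = 14:45–15:15, 15:30–15:45, 18:15–18:30.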